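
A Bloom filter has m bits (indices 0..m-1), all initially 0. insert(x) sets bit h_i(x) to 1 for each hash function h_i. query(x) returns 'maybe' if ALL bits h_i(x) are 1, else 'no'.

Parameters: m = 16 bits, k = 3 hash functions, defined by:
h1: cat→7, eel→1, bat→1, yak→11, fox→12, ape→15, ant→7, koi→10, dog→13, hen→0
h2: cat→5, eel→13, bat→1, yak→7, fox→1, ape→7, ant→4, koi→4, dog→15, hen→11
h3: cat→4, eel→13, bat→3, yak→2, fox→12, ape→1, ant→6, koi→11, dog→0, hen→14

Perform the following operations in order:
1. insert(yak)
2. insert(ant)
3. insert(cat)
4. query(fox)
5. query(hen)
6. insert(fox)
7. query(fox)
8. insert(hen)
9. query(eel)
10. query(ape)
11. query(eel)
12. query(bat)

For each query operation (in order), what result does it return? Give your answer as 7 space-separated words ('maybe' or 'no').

Answer: no no maybe no no no no

Derivation:
Start: bits=0000000000000000
Op 1: insert yak -> sets bits 2 7 11 -> bits=0010000100010000
Op 2: insert ant -> sets bits 4 6 7 -> bits=0010101100010000
Op 3: insert cat -> sets bits 4 5 7 -> bits=0010111100010000
Op 4: query fox -> checks bit1=0, bit12=0 (has a 0) -> no
Op 5: query hen -> checks bit0=0, bit11=1, bit14=0 (has a 0) -> no
Op 6: insert fox -> sets bits 1 12 -> bits=0110111100011000
Op 7: query fox -> checks bit1=1, bit12=1 (all 1) -> maybe
Op 8: insert hen -> sets bits 0 11 14 -> bits=1110111100011010
Op 9: query eel -> checks bit1=1, bit13=0 (has a 0) -> no
Op 10: query ape -> checks bit1=1, bit7=1, bit15=0 (has a 0) -> no
Op 11: query eel -> checks bit1=1, bit13=0 (has a 0) -> no
Op 12: query bat -> checks bit1=1, bit3=0 (has a 0) -> no
Query results in order: no no maybe no no no no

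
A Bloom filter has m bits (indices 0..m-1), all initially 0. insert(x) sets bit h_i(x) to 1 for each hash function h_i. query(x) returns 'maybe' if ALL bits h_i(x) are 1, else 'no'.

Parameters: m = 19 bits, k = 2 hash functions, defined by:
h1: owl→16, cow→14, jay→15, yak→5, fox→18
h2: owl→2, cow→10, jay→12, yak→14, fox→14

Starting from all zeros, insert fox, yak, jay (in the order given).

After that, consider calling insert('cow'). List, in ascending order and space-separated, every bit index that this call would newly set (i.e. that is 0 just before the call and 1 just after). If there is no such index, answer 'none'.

Start: bits=0000000000000000000
After insert 'fox': sets bits 14 18 -> bits=0000000000000010001
After insert 'yak': sets bits 5 14 -> bits=0000010000000010001
After insert 'jay': sets bits 12 15 -> bits=0000010000001011001
insert 'cow' would touch bits 10 14; currently bit10=0, bit14=1
Bits that are 0 among those (would change 0->1): 10

Answer: 10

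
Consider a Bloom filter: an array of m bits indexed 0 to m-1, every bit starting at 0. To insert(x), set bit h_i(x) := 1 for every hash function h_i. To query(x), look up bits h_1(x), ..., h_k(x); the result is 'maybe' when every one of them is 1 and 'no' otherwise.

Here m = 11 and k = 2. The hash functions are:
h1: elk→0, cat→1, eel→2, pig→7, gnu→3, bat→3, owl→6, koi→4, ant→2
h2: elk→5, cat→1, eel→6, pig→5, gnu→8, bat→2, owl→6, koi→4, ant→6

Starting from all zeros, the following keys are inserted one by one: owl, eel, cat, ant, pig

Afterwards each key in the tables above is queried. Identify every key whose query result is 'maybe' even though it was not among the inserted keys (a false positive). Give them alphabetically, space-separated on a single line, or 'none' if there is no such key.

Start: bits=00000000000
After insert 'owl': sets bits 6 -> bits=00000010000
After insert 'eel': sets bits 2 6 -> bits=00100010000
After insert 'cat': sets bits 1 -> bits=01100010000
After insert 'ant': sets bits 2 6 -> bits=01100010000
After insert 'pig': sets bits 5 7 -> bits=01100111000
Not inserted: bat elk gnu koi — query each against bits=01100111000:
query bat: checks bit2=1, bit3=0 (has a 0) -> no => not a false positive
query elk: checks bit0=0, bit5=1 (has a 0) -> no => not a false positive
query gnu: checks bit3=0, bit8=0 (has a 0) -> no => not a false positive
query koi: checks bit4=0 (has a 0) -> no => not a false positive
False positives (alphabetical): none

Answer: none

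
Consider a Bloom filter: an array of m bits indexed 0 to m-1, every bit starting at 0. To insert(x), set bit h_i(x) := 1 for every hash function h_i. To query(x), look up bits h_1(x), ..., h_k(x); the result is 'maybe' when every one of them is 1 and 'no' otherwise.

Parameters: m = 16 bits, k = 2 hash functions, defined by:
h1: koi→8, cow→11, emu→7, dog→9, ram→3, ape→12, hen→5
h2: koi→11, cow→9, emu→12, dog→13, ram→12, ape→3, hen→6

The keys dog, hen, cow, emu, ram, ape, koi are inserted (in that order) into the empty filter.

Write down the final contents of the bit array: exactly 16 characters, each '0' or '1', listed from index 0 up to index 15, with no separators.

Start: bits=0000000000000000
After insert 'dog': sets bits 9 13 -> bits=0000000001000100
After insert 'hen': sets bits 5 6 -> bits=0000011001000100
After insert 'cow': sets bits 9 11 -> bits=0000011001010100
After insert 'emu': sets bits 7 12 -> bits=0000011101011100
After insert 'ram': sets bits 3 12 -> bits=0001011101011100
After insert 'ape': sets bits 3 12 -> bits=0001011101011100
After insert 'koi': sets bits 8 11 -> bits=0001011111011100

Answer: 0001011111011100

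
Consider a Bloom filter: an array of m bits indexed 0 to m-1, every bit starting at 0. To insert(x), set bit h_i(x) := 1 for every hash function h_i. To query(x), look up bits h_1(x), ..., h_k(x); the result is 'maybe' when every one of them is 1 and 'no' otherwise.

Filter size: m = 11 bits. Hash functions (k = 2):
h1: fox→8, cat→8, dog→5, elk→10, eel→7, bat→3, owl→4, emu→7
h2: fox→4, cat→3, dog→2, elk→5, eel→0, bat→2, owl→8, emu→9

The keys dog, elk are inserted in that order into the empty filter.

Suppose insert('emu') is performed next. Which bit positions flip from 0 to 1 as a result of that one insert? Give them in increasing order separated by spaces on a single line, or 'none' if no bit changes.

Start: bits=00000000000
After insert 'dog': sets bits 2 5 -> bits=00100100000
After insert 'elk': sets bits 5 10 -> bits=00100100001
insert 'emu' would touch bits 7 9; currently bit7=0, bit9=0
Bits that are 0 among those (would change 0->1): 7 9

Answer: 7 9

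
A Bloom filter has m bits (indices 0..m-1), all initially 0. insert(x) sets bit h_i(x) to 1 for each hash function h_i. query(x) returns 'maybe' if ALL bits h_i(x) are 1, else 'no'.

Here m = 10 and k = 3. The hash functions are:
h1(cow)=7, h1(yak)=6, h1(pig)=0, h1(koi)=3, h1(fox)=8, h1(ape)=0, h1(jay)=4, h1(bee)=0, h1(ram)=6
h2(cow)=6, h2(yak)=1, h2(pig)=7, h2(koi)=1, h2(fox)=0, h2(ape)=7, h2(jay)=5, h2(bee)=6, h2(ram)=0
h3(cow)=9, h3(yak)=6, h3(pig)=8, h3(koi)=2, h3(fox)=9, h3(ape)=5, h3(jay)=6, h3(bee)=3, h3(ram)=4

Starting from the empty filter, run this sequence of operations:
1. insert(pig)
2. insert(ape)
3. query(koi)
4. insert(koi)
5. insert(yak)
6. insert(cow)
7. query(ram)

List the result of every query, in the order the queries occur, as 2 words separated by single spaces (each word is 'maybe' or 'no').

Start: bits=0000000000
Op 1: insert pig -> sets bits 0 7 8 -> bits=1000000110
Op 2: insert ape -> sets bits 0 5 7 -> bits=1000010110
Op 3: query koi -> checks bit1=0, bit2=0, bit3=0 (has a 0) -> no
Op 4: insert koi -> sets bits 1 2 3 -> bits=1111010110
Op 5: insert yak -> sets bits 1 6 -> bits=1111011110
Op 6: insert cow -> sets bits 6 7 9 -> bits=1111011111
Op 7: query ram -> checks bit0=1, bit4=0, bit6=1 (has a 0) -> no
Query results in order: no no

Answer: no no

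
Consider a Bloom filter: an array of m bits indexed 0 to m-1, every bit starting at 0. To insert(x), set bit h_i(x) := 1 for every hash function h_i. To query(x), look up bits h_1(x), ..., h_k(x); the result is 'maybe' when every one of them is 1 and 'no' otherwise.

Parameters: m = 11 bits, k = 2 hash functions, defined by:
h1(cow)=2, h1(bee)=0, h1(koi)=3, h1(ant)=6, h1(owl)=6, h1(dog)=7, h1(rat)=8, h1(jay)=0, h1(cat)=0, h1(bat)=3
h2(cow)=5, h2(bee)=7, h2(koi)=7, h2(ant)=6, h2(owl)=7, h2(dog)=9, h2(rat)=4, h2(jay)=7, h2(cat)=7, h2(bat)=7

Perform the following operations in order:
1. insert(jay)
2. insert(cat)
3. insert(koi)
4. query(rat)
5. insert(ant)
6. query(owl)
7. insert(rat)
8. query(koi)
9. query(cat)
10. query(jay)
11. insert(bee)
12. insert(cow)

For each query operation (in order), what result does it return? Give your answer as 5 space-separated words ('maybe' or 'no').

Answer: no maybe maybe maybe maybe

Derivation:
Start: bits=00000000000
Op 1: insert jay -> sets bits 0 7 -> bits=10000001000
Op 2: insert cat -> sets bits 0 7 -> bits=10000001000
Op 3: insert koi -> sets bits 3 7 -> bits=10010001000
Op 4: query rat -> checks bit4=0, bit8=0 (has a 0) -> no
Op 5: insert ant -> sets bits 6 -> bits=10010011000
Op 6: query owl -> checks bit6=1, bit7=1 (all 1) -> maybe
Op 7: insert rat -> sets bits 4 8 -> bits=10011011100
Op 8: query koi -> checks bit3=1, bit7=1 (all 1) -> maybe
Op 9: query cat -> checks bit0=1, bit7=1 (all 1) -> maybe
Op 10: query jay -> checks bit0=1, bit7=1 (all 1) -> maybe
Op 11: insert bee -> sets bits 0 7 -> bits=10011011100
Op 12: insert cow -> sets bits 2 5 -> bits=10111111100
Query results in order: no maybe maybe maybe maybe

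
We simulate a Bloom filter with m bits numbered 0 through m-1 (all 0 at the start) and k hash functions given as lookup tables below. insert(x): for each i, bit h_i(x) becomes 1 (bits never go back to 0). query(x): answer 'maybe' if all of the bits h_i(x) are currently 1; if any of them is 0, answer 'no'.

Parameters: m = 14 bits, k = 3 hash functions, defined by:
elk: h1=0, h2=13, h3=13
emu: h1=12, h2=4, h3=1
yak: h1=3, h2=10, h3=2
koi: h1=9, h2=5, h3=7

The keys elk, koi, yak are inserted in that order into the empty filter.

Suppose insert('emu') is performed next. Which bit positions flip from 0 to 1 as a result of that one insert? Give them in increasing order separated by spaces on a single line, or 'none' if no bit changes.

Answer: 1 4 12

Derivation:
Start: bits=00000000000000
After insert 'elk': sets bits 0 13 -> bits=10000000000001
After insert 'koi': sets bits 5 7 9 -> bits=10000101010001
After insert 'yak': sets bits 2 3 10 -> bits=10110101011001
insert 'emu' would touch bits 1 4 12; currently bit1=0, bit4=0, bit12=0
Bits that are 0 among those (would change 0->1): 1 4 12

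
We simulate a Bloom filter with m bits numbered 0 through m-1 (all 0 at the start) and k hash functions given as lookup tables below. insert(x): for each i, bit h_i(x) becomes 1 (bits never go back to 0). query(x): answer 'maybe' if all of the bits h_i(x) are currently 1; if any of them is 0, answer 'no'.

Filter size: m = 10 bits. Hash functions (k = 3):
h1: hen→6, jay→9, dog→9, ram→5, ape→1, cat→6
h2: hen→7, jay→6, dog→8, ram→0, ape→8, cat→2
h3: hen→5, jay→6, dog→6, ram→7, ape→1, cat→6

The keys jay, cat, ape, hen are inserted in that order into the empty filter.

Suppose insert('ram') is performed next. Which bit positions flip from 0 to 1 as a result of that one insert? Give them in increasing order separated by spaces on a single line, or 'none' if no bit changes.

Answer: 0

Derivation:
Start: bits=0000000000
After insert 'jay': sets bits 6 9 -> bits=0000001001
After insert 'cat': sets bits 2 6 -> bits=0010001001
After insert 'ape': sets bits 1 8 -> bits=0110001011
After insert 'hen': sets bits 5 6 7 -> bits=0110011111
insert 'ram' would touch bits 0 5 7; currently bit0=0, bit5=1, bit7=1
Bits that are 0 among those (would change 0->1): 0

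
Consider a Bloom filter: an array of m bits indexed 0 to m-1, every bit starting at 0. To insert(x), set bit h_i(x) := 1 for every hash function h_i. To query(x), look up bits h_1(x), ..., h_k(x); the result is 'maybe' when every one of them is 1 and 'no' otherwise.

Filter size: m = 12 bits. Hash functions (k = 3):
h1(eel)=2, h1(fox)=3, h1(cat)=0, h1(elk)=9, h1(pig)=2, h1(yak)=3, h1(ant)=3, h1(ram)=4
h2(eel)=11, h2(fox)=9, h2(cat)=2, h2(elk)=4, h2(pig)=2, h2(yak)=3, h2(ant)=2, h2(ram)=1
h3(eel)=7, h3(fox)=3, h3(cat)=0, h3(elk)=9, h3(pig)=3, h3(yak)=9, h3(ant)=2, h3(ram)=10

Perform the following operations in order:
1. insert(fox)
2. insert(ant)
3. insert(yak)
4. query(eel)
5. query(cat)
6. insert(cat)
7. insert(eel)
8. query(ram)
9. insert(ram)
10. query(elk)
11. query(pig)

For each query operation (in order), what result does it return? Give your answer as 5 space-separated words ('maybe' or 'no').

Start: bits=000000000000
Op 1: insert fox -> sets bits 3 9 -> bits=000100000100
Op 2: insert ant -> sets bits 2 3 -> bits=001100000100
Op 3: insert yak -> sets bits 3 9 -> bits=001100000100
Op 4: query eel -> checks bit2=1, bit7=0, bit11=0 (has a 0) -> no
Op 5: query cat -> checks bit0=0, bit2=1 (has a 0) -> no
Op 6: insert cat -> sets bits 0 2 -> bits=101100000100
Op 7: insert eel -> sets bits 2 7 11 -> bits=101100010101
Op 8: query ram -> checks bit1=0, bit4=0, bit10=0 (has a 0) -> no
Op 9: insert ram -> sets bits 1 4 10 -> bits=111110010111
Op 10: query elk -> checks bit4=1, bit9=1 (all 1) -> maybe
Op 11: query pig -> checks bit2=1, bit3=1 (all 1) -> maybe
Query results in order: no no no maybe maybe

Answer: no no no maybe maybe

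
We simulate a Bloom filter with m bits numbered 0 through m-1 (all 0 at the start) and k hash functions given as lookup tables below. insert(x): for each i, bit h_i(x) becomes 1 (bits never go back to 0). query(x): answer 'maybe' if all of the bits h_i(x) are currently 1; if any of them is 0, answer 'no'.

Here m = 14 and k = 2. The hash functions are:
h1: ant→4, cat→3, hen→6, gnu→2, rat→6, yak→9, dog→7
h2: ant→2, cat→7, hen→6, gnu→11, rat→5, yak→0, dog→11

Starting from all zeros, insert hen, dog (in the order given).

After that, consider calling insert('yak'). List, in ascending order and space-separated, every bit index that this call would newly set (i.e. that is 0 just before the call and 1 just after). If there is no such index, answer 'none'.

Answer: 0 9

Derivation:
Start: bits=00000000000000
After insert 'hen': sets bits 6 -> bits=00000010000000
After insert 'dog': sets bits 7 11 -> bits=00000011000100
insert 'yak' would touch bits 0 9; currently bit0=0, bit9=0
Bits that are 0 among those (would change 0->1): 0 9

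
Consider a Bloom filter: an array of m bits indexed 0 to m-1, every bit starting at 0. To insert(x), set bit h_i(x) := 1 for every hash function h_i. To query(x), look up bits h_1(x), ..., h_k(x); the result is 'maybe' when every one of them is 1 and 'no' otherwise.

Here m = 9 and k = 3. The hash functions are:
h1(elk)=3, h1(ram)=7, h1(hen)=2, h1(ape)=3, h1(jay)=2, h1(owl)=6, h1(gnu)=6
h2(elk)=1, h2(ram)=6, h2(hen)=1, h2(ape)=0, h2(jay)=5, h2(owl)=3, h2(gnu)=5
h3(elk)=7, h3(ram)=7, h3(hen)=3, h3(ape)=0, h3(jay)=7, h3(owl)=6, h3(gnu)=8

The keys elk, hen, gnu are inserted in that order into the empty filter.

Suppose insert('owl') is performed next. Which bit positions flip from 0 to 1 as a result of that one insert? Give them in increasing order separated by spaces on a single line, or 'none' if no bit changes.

Start: bits=000000000
After insert 'elk': sets bits 1 3 7 -> bits=010100010
After insert 'hen': sets bits 1 2 3 -> bits=011100010
After insert 'gnu': sets bits 5 6 8 -> bits=011101111
insert 'owl' would touch bits 3 6; currently bit3=1, bit6=1
Bits that are 0 among those (would change 0->1): none

Answer: none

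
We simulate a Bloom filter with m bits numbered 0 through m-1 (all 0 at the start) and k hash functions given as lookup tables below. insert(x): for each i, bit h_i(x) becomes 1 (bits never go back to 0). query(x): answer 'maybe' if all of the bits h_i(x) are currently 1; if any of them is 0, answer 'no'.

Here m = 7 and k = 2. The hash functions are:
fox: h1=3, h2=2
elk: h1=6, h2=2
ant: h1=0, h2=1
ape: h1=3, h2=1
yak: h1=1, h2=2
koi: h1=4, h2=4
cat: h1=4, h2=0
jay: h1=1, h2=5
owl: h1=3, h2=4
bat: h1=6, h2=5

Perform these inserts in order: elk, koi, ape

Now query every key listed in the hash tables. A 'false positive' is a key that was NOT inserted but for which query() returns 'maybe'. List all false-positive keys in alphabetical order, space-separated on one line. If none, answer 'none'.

Answer: fox owl yak

Derivation:
Start: bits=0000000
After insert 'elk': sets bits 2 6 -> bits=0010001
After insert 'koi': sets bits 4 -> bits=0010101
After insert 'ape': sets bits 1 3 -> bits=0111101
Not inserted: ant bat cat fox jay owl yak — query each against bits=0111101:
query ant: checks bit0=0, bit1=1 (has a 0) -> no => not a false positive
query bat: checks bit5=0, bit6=1 (has a 0) -> no => not a false positive
query cat: checks bit0=0, bit4=1 (has a 0) -> no => not a false positive
query fox: checks bit2=1, bit3=1 (all 1) -> maybe => FALSE POSITIVE
query jay: checks bit1=1, bit5=0 (has a 0) -> no => not a false positive
query owl: checks bit3=1, bit4=1 (all 1) -> maybe => FALSE POSITIVE
query yak: checks bit1=1, bit2=1 (all 1) -> maybe => FALSE POSITIVE
False positives (alphabetical): fox owl yak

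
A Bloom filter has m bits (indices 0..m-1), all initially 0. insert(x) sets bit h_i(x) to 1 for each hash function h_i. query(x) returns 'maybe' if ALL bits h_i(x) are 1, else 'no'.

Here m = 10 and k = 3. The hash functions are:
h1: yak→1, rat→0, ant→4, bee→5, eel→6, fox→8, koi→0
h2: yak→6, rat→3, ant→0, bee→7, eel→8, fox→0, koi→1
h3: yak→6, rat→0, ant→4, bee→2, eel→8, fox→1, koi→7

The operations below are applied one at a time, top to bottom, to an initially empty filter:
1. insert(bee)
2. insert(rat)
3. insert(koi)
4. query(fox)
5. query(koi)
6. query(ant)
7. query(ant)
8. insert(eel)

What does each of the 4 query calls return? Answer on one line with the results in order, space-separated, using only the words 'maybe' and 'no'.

Start: bits=0000000000
Op 1: insert bee -> sets bits 2 5 7 -> bits=0010010100
Op 2: insert rat -> sets bits 0 3 -> bits=1011010100
Op 3: insert koi -> sets bits 0 1 7 -> bits=1111010100
Op 4: query fox -> checks bit0=1, bit1=1, bit8=0 (has a 0) -> no
Op 5: query koi -> checks bit0=1, bit1=1, bit7=1 (all 1) -> maybe
Op 6: query ant -> checks bit0=1, bit4=0 (has a 0) -> no
Op 7: query ant -> checks bit0=1, bit4=0 (has a 0) -> no
Op 8: insert eel -> sets bits 6 8 -> bits=1111011110
Query results in order: no maybe no no

Answer: no maybe no no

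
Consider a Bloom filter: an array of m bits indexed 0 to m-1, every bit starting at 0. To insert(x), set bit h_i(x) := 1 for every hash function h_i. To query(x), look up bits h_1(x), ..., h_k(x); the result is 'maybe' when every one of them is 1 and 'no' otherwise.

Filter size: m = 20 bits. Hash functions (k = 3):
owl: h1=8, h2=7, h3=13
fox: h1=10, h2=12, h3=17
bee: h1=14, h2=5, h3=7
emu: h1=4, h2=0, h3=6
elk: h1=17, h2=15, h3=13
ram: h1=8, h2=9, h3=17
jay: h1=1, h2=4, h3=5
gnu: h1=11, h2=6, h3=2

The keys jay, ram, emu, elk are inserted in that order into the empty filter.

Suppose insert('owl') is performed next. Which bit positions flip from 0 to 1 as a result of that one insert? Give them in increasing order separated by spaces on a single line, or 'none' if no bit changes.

Start: bits=00000000000000000000
After insert 'jay': sets bits 1 4 5 -> bits=01001100000000000000
After insert 'ram': sets bits 8 9 17 -> bits=01001100110000000100
After insert 'emu': sets bits 0 4 6 -> bits=11001110110000000100
After insert 'elk': sets bits 13 15 17 -> bits=11001110110001010100
insert 'owl' would touch bits 7 8 13; currently bit7=0, bit8=1, bit13=1
Bits that are 0 among those (would change 0->1): 7

Answer: 7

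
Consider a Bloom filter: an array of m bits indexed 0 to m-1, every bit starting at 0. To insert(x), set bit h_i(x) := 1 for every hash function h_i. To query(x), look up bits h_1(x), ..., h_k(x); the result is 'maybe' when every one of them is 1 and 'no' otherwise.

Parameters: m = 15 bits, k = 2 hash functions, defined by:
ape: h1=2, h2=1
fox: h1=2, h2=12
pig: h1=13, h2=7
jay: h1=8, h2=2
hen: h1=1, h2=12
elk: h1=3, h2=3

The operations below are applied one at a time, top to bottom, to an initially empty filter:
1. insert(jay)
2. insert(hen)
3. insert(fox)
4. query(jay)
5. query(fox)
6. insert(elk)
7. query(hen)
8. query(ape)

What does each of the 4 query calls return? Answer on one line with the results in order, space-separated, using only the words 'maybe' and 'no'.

Answer: maybe maybe maybe maybe

Derivation:
Start: bits=000000000000000
Op 1: insert jay -> sets bits 2 8 -> bits=001000001000000
Op 2: insert hen -> sets bits 1 12 -> bits=011000001000100
Op 3: insert fox -> sets bits 2 12 -> bits=011000001000100
Op 4: query jay -> checks bit2=1, bit8=1 (all 1) -> maybe
Op 5: query fox -> checks bit2=1, bit12=1 (all 1) -> maybe
Op 6: insert elk -> sets bits 3 -> bits=011100001000100
Op 7: query hen -> checks bit1=1, bit12=1 (all 1) -> maybe
Op 8: query ape -> checks bit1=1, bit2=1 (all 1) -> maybe
Query results in order: maybe maybe maybe maybe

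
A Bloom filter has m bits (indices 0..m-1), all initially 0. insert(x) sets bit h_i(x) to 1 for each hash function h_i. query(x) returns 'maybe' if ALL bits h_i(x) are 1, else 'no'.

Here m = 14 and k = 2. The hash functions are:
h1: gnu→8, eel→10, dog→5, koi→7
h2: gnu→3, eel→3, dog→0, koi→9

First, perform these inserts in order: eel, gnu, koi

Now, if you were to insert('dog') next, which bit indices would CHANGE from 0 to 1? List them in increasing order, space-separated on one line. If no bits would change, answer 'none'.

Start: bits=00000000000000
After insert 'eel': sets bits 3 10 -> bits=00010000001000
After insert 'gnu': sets bits 3 8 -> bits=00010000101000
After insert 'koi': sets bits 7 9 -> bits=00010001111000
insert 'dog' would touch bits 0 5; currently bit0=0, bit5=0
Bits that are 0 among those (would change 0->1): 0 5

Answer: 0 5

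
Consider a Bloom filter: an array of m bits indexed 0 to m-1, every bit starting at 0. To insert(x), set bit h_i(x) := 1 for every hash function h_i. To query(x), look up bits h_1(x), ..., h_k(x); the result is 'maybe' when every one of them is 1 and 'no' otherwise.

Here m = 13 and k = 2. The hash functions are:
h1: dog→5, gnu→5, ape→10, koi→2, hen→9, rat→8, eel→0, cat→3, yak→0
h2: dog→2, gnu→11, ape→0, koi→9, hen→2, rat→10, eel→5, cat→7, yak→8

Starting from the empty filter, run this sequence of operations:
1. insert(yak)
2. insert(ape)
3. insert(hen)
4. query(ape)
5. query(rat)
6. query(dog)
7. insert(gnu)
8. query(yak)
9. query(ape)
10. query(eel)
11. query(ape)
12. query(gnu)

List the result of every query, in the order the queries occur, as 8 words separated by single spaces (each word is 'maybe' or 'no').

Answer: maybe maybe no maybe maybe maybe maybe maybe

Derivation:
Start: bits=0000000000000
Op 1: insert yak -> sets bits 0 8 -> bits=1000000010000
Op 2: insert ape -> sets bits 0 10 -> bits=1000000010100
Op 3: insert hen -> sets bits 2 9 -> bits=1010000011100
Op 4: query ape -> checks bit0=1, bit10=1 (all 1) -> maybe
Op 5: query rat -> checks bit8=1, bit10=1 (all 1) -> maybe
Op 6: query dog -> checks bit2=1, bit5=0 (has a 0) -> no
Op 7: insert gnu -> sets bits 5 11 -> bits=1010010011110
Op 8: query yak -> checks bit0=1, bit8=1 (all 1) -> maybe
Op 9: query ape -> checks bit0=1, bit10=1 (all 1) -> maybe
Op 10: query eel -> checks bit0=1, bit5=1 (all 1) -> maybe
Op 11: query ape -> checks bit0=1, bit10=1 (all 1) -> maybe
Op 12: query gnu -> checks bit5=1, bit11=1 (all 1) -> maybe
Query results in order: maybe maybe no maybe maybe maybe maybe maybe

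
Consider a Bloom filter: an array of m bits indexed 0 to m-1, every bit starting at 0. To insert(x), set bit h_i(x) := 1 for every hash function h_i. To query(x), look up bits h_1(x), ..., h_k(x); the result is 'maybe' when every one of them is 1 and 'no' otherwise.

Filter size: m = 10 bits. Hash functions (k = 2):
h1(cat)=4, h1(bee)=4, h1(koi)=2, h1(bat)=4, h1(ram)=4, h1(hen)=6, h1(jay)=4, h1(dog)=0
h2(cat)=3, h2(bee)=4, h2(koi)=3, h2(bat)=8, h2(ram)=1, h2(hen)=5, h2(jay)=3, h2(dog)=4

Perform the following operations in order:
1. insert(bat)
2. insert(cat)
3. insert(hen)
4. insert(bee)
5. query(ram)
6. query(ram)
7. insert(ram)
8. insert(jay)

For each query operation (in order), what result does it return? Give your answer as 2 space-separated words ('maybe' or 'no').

Start: bits=0000000000
Op 1: insert bat -> sets bits 4 8 -> bits=0000100010
Op 2: insert cat -> sets bits 3 4 -> bits=0001100010
Op 3: insert hen -> sets bits 5 6 -> bits=0001111010
Op 4: insert bee -> sets bits 4 -> bits=0001111010
Op 5: query ram -> checks bit1=0, bit4=1 (has a 0) -> no
Op 6: query ram -> checks bit1=0, bit4=1 (has a 0) -> no
Op 7: insert ram -> sets bits 1 4 -> bits=0101111010
Op 8: insert jay -> sets bits 3 4 -> bits=0101111010
Query results in order: no no

Answer: no no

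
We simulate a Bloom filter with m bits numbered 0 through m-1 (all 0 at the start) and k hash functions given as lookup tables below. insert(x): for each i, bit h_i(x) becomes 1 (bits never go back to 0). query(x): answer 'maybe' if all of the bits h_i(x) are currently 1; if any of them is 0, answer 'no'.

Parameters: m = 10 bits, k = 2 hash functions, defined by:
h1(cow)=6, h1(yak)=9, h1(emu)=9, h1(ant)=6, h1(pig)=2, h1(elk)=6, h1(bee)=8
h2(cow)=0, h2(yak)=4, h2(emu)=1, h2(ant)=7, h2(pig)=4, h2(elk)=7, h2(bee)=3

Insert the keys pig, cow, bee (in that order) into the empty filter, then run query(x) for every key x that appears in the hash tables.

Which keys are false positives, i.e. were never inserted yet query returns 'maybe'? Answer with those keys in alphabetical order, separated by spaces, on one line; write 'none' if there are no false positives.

Start: bits=0000000000
After insert 'pig': sets bits 2 4 -> bits=0010100000
After insert 'cow': sets bits 0 6 -> bits=1010101000
After insert 'bee': sets bits 3 8 -> bits=1011101010
Not inserted: ant elk emu yak — query each against bits=1011101010:
query ant: checks bit6=1, bit7=0 (has a 0) -> no => not a false positive
query elk: checks bit6=1, bit7=0 (has a 0) -> no => not a false positive
query emu: checks bit1=0, bit9=0 (has a 0) -> no => not a false positive
query yak: checks bit4=1, bit9=0 (has a 0) -> no => not a false positive
False positives (alphabetical): none

Answer: none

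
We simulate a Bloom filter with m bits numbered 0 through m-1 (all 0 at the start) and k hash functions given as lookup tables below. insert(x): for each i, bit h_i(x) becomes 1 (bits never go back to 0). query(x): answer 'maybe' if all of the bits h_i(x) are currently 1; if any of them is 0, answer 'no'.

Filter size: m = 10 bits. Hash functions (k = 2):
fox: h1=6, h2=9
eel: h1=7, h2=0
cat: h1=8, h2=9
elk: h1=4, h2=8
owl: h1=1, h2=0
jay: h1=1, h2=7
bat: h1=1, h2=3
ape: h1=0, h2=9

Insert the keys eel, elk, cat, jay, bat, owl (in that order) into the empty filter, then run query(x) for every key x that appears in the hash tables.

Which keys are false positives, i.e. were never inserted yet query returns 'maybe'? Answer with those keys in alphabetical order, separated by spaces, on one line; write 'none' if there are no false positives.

Start: bits=0000000000
After insert 'eel': sets bits 0 7 -> bits=1000000100
After insert 'elk': sets bits 4 8 -> bits=1000100110
After insert 'cat': sets bits 8 9 -> bits=1000100111
After insert 'jay': sets bits 1 7 -> bits=1100100111
After insert 'bat': sets bits 1 3 -> bits=1101100111
After insert 'owl': sets bits 0 1 -> bits=1101100111
Not inserted: ape fox — query each against bits=1101100111:
query ape: checks bit0=1, bit9=1 (all 1) -> maybe => FALSE POSITIVE
query fox: checks bit6=0, bit9=1 (has a 0) -> no => not a false positive
False positives (alphabetical): ape

Answer: ape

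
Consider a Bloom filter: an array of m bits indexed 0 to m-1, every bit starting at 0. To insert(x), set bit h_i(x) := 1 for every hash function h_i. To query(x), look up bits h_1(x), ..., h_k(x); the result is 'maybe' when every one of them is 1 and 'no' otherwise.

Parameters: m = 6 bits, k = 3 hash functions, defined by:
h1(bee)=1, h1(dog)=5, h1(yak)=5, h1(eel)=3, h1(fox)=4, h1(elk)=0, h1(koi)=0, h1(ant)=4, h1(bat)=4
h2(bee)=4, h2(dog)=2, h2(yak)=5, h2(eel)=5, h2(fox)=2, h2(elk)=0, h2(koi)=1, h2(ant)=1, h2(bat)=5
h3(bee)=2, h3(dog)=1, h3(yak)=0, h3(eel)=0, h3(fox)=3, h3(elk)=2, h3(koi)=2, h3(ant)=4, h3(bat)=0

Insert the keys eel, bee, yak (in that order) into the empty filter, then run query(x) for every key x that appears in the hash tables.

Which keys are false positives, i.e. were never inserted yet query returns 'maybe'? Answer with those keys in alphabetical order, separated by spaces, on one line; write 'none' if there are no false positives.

Answer: ant bat dog elk fox koi

Derivation:
Start: bits=000000
After insert 'eel': sets bits 0 3 5 -> bits=100101
After insert 'bee': sets bits 1 2 4 -> bits=111111
After insert 'yak': sets bits 0 5 -> bits=111111
Not inserted: ant bat dog elk fox koi — query each against bits=111111:
query ant: checks bit1=1, bit4=1 (all 1) -> maybe => FALSE POSITIVE
query bat: checks bit0=1, bit4=1, bit5=1 (all 1) -> maybe => FALSE POSITIVE
query dog: checks bit1=1, bit2=1, bit5=1 (all 1) -> maybe => FALSE POSITIVE
query elk: checks bit0=1, bit2=1 (all 1) -> maybe => FALSE POSITIVE
query fox: checks bit2=1, bit3=1, bit4=1 (all 1) -> maybe => FALSE POSITIVE
query koi: checks bit0=1, bit1=1, bit2=1 (all 1) -> maybe => FALSE POSITIVE
False positives (alphabetical): ant bat dog elk fox koi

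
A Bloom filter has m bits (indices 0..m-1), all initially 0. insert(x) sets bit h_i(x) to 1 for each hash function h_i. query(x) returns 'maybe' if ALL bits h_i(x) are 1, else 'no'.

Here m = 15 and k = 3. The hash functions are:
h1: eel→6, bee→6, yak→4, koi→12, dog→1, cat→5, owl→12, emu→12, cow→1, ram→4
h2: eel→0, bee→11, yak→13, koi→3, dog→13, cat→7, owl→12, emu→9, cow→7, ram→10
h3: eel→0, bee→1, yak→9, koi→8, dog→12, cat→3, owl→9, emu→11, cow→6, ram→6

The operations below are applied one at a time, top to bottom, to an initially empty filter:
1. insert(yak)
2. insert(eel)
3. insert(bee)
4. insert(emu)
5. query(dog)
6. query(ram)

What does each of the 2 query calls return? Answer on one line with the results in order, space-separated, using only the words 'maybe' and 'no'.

Answer: maybe no

Derivation:
Start: bits=000000000000000
Op 1: insert yak -> sets bits 4 9 13 -> bits=000010000100010
Op 2: insert eel -> sets bits 0 6 -> bits=100010100100010
Op 3: insert bee -> sets bits 1 6 11 -> bits=110010100101010
Op 4: insert emu -> sets bits 9 11 12 -> bits=110010100101110
Op 5: query dog -> checks bit1=1, bit12=1, bit13=1 (all 1) -> maybe
Op 6: query ram -> checks bit4=1, bit6=1, bit10=0 (has a 0) -> no
Query results in order: maybe no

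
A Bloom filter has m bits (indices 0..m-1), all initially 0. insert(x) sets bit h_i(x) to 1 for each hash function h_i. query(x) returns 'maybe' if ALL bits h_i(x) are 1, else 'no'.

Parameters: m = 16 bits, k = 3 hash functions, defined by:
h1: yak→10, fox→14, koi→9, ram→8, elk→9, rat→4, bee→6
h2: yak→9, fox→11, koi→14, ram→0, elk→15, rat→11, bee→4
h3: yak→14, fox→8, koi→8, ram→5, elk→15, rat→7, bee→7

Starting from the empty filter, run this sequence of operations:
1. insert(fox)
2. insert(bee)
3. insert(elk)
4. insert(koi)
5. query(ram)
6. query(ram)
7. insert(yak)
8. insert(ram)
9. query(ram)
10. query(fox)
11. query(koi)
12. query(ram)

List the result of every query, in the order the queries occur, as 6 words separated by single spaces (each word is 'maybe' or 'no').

Answer: no no maybe maybe maybe maybe

Derivation:
Start: bits=0000000000000000
Op 1: insert fox -> sets bits 8 11 14 -> bits=0000000010010010
Op 2: insert bee -> sets bits 4 6 7 -> bits=0000101110010010
Op 3: insert elk -> sets bits 9 15 -> bits=0000101111010011
Op 4: insert koi -> sets bits 8 9 14 -> bits=0000101111010011
Op 5: query ram -> checks bit0=0, bit5=0, bit8=1 (has a 0) -> no
Op 6: query ram -> checks bit0=0, bit5=0, bit8=1 (has a 0) -> no
Op 7: insert yak -> sets bits 9 10 14 -> bits=0000101111110011
Op 8: insert ram -> sets bits 0 5 8 -> bits=1000111111110011
Op 9: query ram -> checks bit0=1, bit5=1, bit8=1 (all 1) -> maybe
Op 10: query fox -> checks bit8=1, bit11=1, bit14=1 (all 1) -> maybe
Op 11: query koi -> checks bit8=1, bit9=1, bit14=1 (all 1) -> maybe
Op 12: query ram -> checks bit0=1, bit5=1, bit8=1 (all 1) -> maybe
Query results in order: no no maybe maybe maybe maybe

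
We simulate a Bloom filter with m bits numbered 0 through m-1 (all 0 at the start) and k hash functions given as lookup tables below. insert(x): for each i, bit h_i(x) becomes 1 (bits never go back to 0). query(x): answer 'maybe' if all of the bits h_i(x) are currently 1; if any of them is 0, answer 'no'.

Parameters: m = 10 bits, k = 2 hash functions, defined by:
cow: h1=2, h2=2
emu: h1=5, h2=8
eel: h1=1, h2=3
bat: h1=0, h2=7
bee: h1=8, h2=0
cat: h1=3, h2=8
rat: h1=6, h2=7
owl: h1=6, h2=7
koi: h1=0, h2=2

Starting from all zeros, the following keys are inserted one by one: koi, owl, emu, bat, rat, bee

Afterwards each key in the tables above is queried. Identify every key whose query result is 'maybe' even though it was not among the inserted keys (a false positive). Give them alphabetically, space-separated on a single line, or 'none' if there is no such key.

Answer: cow

Derivation:
Start: bits=0000000000
After insert 'koi': sets bits 0 2 -> bits=1010000000
After insert 'owl': sets bits 6 7 -> bits=1010001100
After insert 'emu': sets bits 5 8 -> bits=1010011110
After insert 'bat': sets bits 0 7 -> bits=1010011110
After insert 'rat': sets bits 6 7 -> bits=1010011110
After insert 'bee': sets bits 0 8 -> bits=1010011110
Not inserted: cat cow eel — query each against bits=1010011110:
query cat: checks bit3=0, bit8=1 (has a 0) -> no => not a false positive
query cow: checks bit2=1 (all 1) -> maybe => FALSE POSITIVE
query eel: checks bit1=0, bit3=0 (has a 0) -> no => not a false positive
False positives (alphabetical): cow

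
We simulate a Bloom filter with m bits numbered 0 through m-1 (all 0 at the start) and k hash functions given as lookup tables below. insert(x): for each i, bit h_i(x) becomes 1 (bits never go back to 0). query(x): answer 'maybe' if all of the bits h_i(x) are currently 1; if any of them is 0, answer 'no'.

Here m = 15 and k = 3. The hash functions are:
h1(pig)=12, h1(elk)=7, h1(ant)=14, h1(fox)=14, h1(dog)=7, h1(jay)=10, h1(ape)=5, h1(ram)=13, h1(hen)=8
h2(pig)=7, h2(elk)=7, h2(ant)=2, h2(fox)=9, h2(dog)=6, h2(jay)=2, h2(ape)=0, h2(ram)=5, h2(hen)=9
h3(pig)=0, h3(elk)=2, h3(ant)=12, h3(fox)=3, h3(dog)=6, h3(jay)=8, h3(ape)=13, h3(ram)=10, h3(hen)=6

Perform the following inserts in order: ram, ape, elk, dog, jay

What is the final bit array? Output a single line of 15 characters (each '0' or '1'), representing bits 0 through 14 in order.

Answer: 101001111010010

Derivation:
Start: bits=000000000000000
After insert 'ram': sets bits 5 10 13 -> bits=000001000010010
After insert 'ape': sets bits 0 5 13 -> bits=100001000010010
After insert 'elk': sets bits 2 7 -> bits=101001010010010
After insert 'dog': sets bits 6 7 -> bits=101001110010010
After insert 'jay': sets bits 2 8 10 -> bits=101001111010010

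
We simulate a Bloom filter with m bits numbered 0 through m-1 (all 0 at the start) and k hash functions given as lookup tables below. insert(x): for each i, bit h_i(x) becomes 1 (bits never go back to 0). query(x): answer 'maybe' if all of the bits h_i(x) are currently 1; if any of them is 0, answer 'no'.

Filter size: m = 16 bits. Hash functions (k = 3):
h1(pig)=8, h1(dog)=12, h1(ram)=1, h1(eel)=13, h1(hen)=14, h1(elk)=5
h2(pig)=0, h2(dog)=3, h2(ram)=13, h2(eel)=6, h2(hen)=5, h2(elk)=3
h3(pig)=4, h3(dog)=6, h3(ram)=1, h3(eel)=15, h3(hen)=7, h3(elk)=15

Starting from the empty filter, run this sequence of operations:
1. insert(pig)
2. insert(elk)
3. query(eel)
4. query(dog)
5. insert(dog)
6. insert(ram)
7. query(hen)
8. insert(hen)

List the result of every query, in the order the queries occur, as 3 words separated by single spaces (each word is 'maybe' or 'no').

Answer: no no no

Derivation:
Start: bits=0000000000000000
Op 1: insert pig -> sets bits 0 4 8 -> bits=1000100010000000
Op 2: insert elk -> sets bits 3 5 15 -> bits=1001110010000001
Op 3: query eel -> checks bit6=0, bit13=0, bit15=1 (has a 0) -> no
Op 4: query dog -> checks bit3=1, bit6=0, bit12=0 (has a 0) -> no
Op 5: insert dog -> sets bits 3 6 12 -> bits=1001111010001001
Op 6: insert ram -> sets bits 1 13 -> bits=1101111010001101
Op 7: query hen -> checks bit5=1, bit7=0, bit14=0 (has a 0) -> no
Op 8: insert hen -> sets bits 5 7 14 -> bits=1101111110001111
Query results in order: no no no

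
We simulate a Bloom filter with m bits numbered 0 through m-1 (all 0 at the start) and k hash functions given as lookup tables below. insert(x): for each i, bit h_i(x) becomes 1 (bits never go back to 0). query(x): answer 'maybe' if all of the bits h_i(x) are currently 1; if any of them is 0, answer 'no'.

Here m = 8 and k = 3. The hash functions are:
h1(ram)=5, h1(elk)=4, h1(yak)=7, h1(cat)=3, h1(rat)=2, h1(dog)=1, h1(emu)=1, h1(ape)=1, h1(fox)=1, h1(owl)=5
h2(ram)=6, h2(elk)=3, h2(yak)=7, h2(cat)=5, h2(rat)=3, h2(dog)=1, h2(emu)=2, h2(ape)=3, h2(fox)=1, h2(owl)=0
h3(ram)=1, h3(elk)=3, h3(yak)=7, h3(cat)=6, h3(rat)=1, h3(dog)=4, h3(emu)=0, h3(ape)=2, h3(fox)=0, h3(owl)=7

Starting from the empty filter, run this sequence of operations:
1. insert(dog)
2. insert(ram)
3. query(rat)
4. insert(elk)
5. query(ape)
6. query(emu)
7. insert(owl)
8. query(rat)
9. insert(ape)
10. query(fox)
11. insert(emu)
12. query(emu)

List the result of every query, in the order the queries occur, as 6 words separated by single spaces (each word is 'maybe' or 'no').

Start: bits=00000000
Op 1: insert dog -> sets bits 1 4 -> bits=01001000
Op 2: insert ram -> sets bits 1 5 6 -> bits=01001110
Op 3: query rat -> checks bit1=1, bit2=0, bit3=0 (has a 0) -> no
Op 4: insert elk -> sets bits 3 4 -> bits=01011110
Op 5: query ape -> checks bit1=1, bit2=0, bit3=1 (has a 0) -> no
Op 6: query emu -> checks bit0=0, bit1=1, bit2=0 (has a 0) -> no
Op 7: insert owl -> sets bits 0 5 7 -> bits=11011111
Op 8: query rat -> checks bit1=1, bit2=0, bit3=1 (has a 0) -> no
Op 9: insert ape -> sets bits 1 2 3 -> bits=11111111
Op 10: query fox -> checks bit0=1, bit1=1 (all 1) -> maybe
Op 11: insert emu -> sets bits 0 1 2 -> bits=11111111
Op 12: query emu -> checks bit0=1, bit1=1, bit2=1 (all 1) -> maybe
Query results in order: no no no no maybe maybe

Answer: no no no no maybe maybe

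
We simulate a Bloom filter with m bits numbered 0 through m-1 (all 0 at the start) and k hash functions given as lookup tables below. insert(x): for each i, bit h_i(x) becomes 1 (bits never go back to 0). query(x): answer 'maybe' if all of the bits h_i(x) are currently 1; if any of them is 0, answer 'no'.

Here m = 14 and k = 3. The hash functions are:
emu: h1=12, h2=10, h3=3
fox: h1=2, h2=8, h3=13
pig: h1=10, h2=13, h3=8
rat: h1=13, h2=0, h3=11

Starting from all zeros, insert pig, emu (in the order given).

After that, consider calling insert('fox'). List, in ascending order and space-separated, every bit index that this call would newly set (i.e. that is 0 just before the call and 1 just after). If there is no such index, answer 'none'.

Answer: 2

Derivation:
Start: bits=00000000000000
After insert 'pig': sets bits 8 10 13 -> bits=00000000101001
After insert 'emu': sets bits 3 10 12 -> bits=00010000101011
insert 'fox' would touch bits 2 8 13; currently bit2=0, bit8=1, bit13=1
Bits that are 0 among those (would change 0->1): 2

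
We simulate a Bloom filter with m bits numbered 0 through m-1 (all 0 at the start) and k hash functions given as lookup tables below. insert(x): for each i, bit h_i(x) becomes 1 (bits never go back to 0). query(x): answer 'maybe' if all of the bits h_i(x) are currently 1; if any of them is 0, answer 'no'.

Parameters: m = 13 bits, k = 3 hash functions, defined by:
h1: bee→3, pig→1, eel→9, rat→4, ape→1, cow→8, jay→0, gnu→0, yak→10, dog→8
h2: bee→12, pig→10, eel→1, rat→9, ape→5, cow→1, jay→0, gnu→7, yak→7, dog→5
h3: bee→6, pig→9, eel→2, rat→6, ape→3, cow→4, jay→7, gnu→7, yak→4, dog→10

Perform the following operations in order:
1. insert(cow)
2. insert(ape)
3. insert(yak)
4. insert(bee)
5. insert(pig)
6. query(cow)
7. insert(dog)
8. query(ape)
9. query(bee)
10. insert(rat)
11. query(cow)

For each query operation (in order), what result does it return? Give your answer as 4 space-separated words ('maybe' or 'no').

Answer: maybe maybe maybe maybe

Derivation:
Start: bits=0000000000000
Op 1: insert cow -> sets bits 1 4 8 -> bits=0100100010000
Op 2: insert ape -> sets bits 1 3 5 -> bits=0101110010000
Op 3: insert yak -> sets bits 4 7 10 -> bits=0101110110100
Op 4: insert bee -> sets bits 3 6 12 -> bits=0101111110101
Op 5: insert pig -> sets bits 1 9 10 -> bits=0101111111101
Op 6: query cow -> checks bit1=1, bit4=1, bit8=1 (all 1) -> maybe
Op 7: insert dog -> sets bits 5 8 10 -> bits=0101111111101
Op 8: query ape -> checks bit1=1, bit3=1, bit5=1 (all 1) -> maybe
Op 9: query bee -> checks bit3=1, bit6=1, bit12=1 (all 1) -> maybe
Op 10: insert rat -> sets bits 4 6 9 -> bits=0101111111101
Op 11: query cow -> checks bit1=1, bit4=1, bit8=1 (all 1) -> maybe
Query results in order: maybe maybe maybe maybe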